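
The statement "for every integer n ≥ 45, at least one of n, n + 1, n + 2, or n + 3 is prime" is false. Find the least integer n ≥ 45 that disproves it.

Check each integer n ≥ 45 in order until n, n + 1, n + 2, n + 3 are all composite.
For n = 45, 46, 47 the conclusion holds.
n = 48: 48 = 2 × 24; 49 = 7 × 7; 50 = 2 × 25; 51 = 3 × 17 — all composite.

n = 48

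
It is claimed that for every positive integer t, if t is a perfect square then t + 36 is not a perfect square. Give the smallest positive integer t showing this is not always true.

For t = 1, 4, 9, 16, 25, 36, 49 the conclusion holds.
t = 64: 64 = 8² and 64 + 36 = 100 = 10².
Hence t = 64 is a counterexample.

t = 64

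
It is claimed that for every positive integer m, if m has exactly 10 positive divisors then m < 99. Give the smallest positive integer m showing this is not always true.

m = 112

Check each positive integer m in order until m has exactly 10 positive divisors but the claim fails.
m = 48: τ(48) = 10; 48 < 99.
m = 80: τ(80) = 10; 80 < 99.
m = 112: τ(112) = 10; 112 ≥ 99.
Thus m = 112 disproves the claim, and no smaller m works.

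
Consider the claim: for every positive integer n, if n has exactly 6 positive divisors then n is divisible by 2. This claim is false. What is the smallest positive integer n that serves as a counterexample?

n = 12: τ(12) = 6; 12 mod 2 = 0.
n = 18: τ(18) = 6; 18 mod 2 = 0.
n = 20: τ(20) = 6; 20 mod 2 = 0.
n = 28: τ(28) = 6; 28 mod 2 = 0.
n = 32: τ(32) = 6; 32 mod 2 = 0.
n = 44: τ(44) = 6; 44 mod 2 = 0.
n = 45: τ(45) = 6; 45 mod 2 = 1.
Thus n = 45 disproves the claim, and no smaller n works.

n = 45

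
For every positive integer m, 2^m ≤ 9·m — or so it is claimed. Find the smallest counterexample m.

m = 6

The first 5 eligible values, up to m = 5, all satisfy the conclusion.
m = 6: 2^m = 64 and 9·m = 54, so 64 > 54.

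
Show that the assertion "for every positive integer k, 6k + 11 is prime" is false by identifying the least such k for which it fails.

k = 1: 6k + 11 = 17, prime.
k = 2: 6k + 11 = 23, prime.
k = 3: 6k + 11 = 29, prime.
k = 4: 6k + 11 = 35 = 5 × 7, composite.
Hence k = 4 is a counterexample.

k = 4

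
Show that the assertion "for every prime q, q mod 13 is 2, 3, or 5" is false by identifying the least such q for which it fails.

Check each prime q in order until the claim fails.
q = 2: 2 mod 13 = 2.
q = 3: 3 mod 13 = 3.
q = 5: 5 mod 13 = 5.
q = 7: 7 mod 13 = 7 — not in {2, 3, 5}.

q = 7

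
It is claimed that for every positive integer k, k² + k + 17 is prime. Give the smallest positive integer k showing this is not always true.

k = 16

For k = 1, 2, 3, 4, …, 13, 14, 15 the conclusion holds.
k = 16: k² + k + 17 = 289 = 17 × 17, composite.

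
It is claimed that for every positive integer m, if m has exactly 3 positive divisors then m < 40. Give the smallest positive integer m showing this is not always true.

m = 49

A counterexample is any positive integer m such that m has exactly 3 positive divisors but the claim fails; we check each in order.
For m = 4, 9, 25 the conclusion holds.
m = 49: τ(49) = 3; 49 ≥ 40.
So m = 49 is the smallest counterexample.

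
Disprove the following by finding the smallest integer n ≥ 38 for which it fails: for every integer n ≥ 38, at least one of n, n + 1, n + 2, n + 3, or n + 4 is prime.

Check each integer n ≥ 38 in order until n, n + 1, n + 2, n + 3, n + 4 are all composite.
For n = 38, 39, 40, 41, 42, 43, 44, 45, 46, 47 the conclusion holds.
n = 48: 48 = 2 × 24; 49 = 7 × 7; 50 = 2 × 25; 51 = 3 × 17; 52 = 2 × 26 — all composite.
Thus n = 48 disproves the claim, and no smaller n works.

n = 48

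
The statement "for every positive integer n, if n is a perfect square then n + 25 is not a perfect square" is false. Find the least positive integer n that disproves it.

n = 144

A counterexample is any positive integer n such that n is a perfect square but n + 25 is a perfect square; we check each in order.
For n = 1, 4, 9, 16, …, 81, 100, 121 the conclusion holds.
n = 144: 144 = 12² and 144 + 25 = 169 = 13².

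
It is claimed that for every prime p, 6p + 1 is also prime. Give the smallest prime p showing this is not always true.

p = 19

For p = 2, 3, 5, 7, 11, 13, 17 the conclusion holds.
p = 19: 6p + 1 = 115 = 5 × 23, not prime.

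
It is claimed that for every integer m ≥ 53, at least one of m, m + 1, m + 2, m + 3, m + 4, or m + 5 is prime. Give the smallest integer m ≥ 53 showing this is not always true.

m = 90

For m = 53, 54, 55, 56, …, 87, 88, 89 the conclusion holds.
m = 90: 90 = 2 × 45; 91 = 7 × 13; 92 = 2 × 46; 93 = 3 × 31; 94 = 2 × 47; 95 = 5 × 19 — all composite.
So m = 90 is the smallest counterexample.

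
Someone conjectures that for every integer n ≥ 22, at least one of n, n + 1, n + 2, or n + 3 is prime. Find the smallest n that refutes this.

n = 22: 23 is prime.
n = 23: 23 is prime.
n = 24: 24 = 2 × 12; 25 = 5 × 5; 26 = 2 × 13; 27 = 3 × 9 — all composite.
Thus n = 24 disproves the claim, and no smaller n works.

n = 24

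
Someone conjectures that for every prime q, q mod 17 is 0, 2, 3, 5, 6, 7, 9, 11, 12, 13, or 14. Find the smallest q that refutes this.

q = 59

Check each prime q in order until the claim fails.
The first 16 eligible values, up to q = 53, all satisfy the conclusion.
q = 59: 59 mod 17 = 8 — not in {0, 2, 3, 5, 6, 7, 9, 11, 12, 13, 14}.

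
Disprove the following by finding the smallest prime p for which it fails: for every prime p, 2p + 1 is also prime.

Check each prime p in order until 2p + 1 is not prime.
p = 2: 2p + 1 = 5, prime.
p = 3: 2p + 1 = 7, prime.
p = 5: 2p + 1 = 11, prime.
p = 7: 2p + 1 = 15 = 3 × 5, not prime.
Hence p = 7 is a counterexample.

p = 7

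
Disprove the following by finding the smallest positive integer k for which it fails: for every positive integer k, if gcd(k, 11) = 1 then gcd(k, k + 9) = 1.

A counterexample is any positive integer k such that gcd(k, 11) = 1 but gcd(k, k + 9) > 1; we check each in order.
For k = 1, 2 the conclusion holds.
k = 3: gcd(3, 12) = 3.
Hence k = 3 is a counterexample.

k = 3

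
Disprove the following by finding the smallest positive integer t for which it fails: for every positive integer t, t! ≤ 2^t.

A counterexample is any positive integer t such that t! > 2^t; we check each in order.
For t = 1, 2, 3 the conclusion holds.
t = 4: t! = 24 and 2^t = 16, so 24 > 16.
Hence t = 4 is a counterexample.

t = 4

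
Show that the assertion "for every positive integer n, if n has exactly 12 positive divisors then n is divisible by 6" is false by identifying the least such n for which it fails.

n = 140

We need the least positive integer n for which n has exactly 12 positive divisors but n is not divisible by 6.
n = 60: τ(60) = 12; 60 mod 6 = 0.
n = 72: τ(72) = 12; 72 mod 6 = 0.
n = 84: τ(84) = 12; 84 mod 6 = 0.
n = 90: τ(90) = 12; 90 mod 6 = 0.
n = 96: τ(96) = 12; 96 mod 6 = 0.
n = 108: τ(108) = 12; 108 mod 6 = 0.
n = 126: τ(126) = 12; 126 mod 6 = 0.
n = 132: τ(132) = 12; 132 mod 6 = 0.
n = 140: τ(140) = 12; 140 mod 6 = 2.
Thus n = 140 disproves the claim, and no smaller n works.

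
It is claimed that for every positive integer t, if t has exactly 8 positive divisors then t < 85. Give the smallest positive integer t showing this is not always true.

t = 88

For t = 24, 30, 40, 42, 54, 56, 66, 70, 78 the conclusion holds.
t = 88: τ(88) = 8; 88 ≥ 85.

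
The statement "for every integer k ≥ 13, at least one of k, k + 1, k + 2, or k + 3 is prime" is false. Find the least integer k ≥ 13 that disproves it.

k = 24

The first 11 eligible values, up to k = 23, all satisfy the conclusion.
k = 24: 24 = 2 × 12; 25 = 5 × 5; 26 = 2 × 13; 27 = 3 × 9 — all composite.
Thus k = 24 disproves the claim, and no smaller k works.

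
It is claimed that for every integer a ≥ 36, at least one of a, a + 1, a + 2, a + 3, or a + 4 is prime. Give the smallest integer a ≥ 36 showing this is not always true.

For a = 36, 37, 38, 39, …, 45, 46, 47 the conclusion holds.
a = 48: 48 = 2 × 24; 49 = 7 × 7; 50 = 2 × 25; 51 = 3 × 17; 52 = 2 × 26 — all composite.

a = 48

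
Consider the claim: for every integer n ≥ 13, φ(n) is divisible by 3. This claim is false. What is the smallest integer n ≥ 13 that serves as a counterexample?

n = 15

A counterexample is any integer n ≥ 13 such that φ(n) is not divisible by 3; we check each in order.
n = 13: φ(13) = 12; 12 mod 3 = 0.
n = 14: φ(14) = 6; 6 mod 3 = 0.
n = 15: φ(15) = 8; 8 mod 3 = 2.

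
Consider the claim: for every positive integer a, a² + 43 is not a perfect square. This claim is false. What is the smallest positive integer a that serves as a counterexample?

a = 21

Check each positive integer a in order until a² + 43 is a perfect square.
The first 20 eligible values, up to a = 20, all satisfy the conclusion.
a = 21: 21² + 43 = 484 = 22², a perfect square.
So a = 21 is the smallest counterexample.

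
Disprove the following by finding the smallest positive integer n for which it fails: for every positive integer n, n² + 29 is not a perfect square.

n = 14

We need the least positive integer n for which n² + 29 is a perfect square.
For n = 1, 2, 3, 4, …, 11, 12, 13 the conclusion holds.
n = 14: 14² + 29 = 225 = 15², a perfect square.
Hence n = 14 is a counterexample.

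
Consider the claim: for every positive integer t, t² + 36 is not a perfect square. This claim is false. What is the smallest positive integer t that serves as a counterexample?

t = 8

For t = 1, 2, 3, 4, 5, 6, 7 the conclusion holds.
t = 8: 8² + 36 = 100 = 10², a perfect square.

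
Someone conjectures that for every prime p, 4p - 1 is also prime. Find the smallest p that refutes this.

p = 7

p = 2: 4p - 1 = 7, prime.
p = 3: 4p - 1 = 11, prime.
p = 5: 4p - 1 = 19, prime.
p = 7: 4p - 1 = 27 = 3 × 9, not prime.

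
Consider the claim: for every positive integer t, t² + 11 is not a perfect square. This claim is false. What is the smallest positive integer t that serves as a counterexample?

t = 1: 1² + 11 = 12, not a perfect square.
t = 2: 2² + 11 = 15, not a perfect square.
t = 3: 3² + 11 = 20, not a perfect square.
t = 4: 4² + 11 = 27, not a perfect square.
t = 5: 5² + 11 = 36 = 6², a perfect square.
So t = 5 is the smallest counterexample.

t = 5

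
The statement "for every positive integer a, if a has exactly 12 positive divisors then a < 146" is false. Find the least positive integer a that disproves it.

a = 150

For a = 60, 72, 84, 90, 96, 108, 126, 132, 140 the conclusion holds.
a = 150: τ(150) = 12; 150 ≥ 146.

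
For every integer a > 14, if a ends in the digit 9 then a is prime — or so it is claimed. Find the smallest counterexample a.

Check each integer a > 14 in order until a ends in the digit 9 but a is not prime.
For a = 19, 29 the conclusion holds.
a = 39: 39 ends in 9; 39 = 3 × 13, composite.
Thus a = 39 disproves the claim, and no smaller a works.

a = 39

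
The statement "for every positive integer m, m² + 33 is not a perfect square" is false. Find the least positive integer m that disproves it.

m = 4

We need the least positive integer m for which m² + 33 is a perfect square.
m = 1: 1² + 33 = 34, not a perfect square.
m = 2: 2² + 33 = 37, not a perfect square.
m = 3: 3² + 33 = 42, not a perfect square.
m = 4: 4² + 33 = 49 = 7², a perfect square.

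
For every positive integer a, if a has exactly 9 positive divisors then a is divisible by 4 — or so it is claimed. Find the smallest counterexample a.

a = 225

Check each positive integer a in order until a has exactly 9 positive divisors but a is not divisible by 4.
For a = 36, 100, 196 the conclusion holds.
a = 225: τ(225) = 9; 225 mod 4 = 1.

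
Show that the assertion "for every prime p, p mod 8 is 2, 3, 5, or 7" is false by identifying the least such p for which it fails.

p = 2: 2 mod 8 = 2.
p = 3: 3 mod 8 = 3.
p = 5: 5 mod 8 = 5.
p = 7: 7 mod 8 = 7.
p = 11: 11 mod 8 = 3.
p = 13: 13 mod 8 = 5.
p = 17: 17 mod 8 = 1 — not in {2, 3, 5, 7}.
Hence p = 17 is a counterexample.

p = 17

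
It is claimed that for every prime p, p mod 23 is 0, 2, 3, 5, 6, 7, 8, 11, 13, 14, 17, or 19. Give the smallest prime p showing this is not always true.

p = 41

Check each prime p in order until the claim fails.
For p = 2, 3, 5, 7, …, 29, 31, 37 the conclusion holds.
p = 41: 41 mod 23 = 18 — not in {0, 2, 3, 5, 6, 7, 8, 11, 13, 14, 17, 19}.
Thus p = 41 disproves the claim, and no smaller p works.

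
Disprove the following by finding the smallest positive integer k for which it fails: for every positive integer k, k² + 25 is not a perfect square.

A counterexample is any positive integer k such that k² + 25 is a perfect square; we check each in order.
The first 11 eligible values, up to k = 11, all satisfy the conclusion.
k = 12: 12² + 25 = 169 = 13², a perfect square.
Thus k = 12 disproves the claim, and no smaller k works.

k = 12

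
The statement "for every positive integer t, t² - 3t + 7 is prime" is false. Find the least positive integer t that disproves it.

We need the least positive integer t for which t² - 3t + 7 is not prime.
The first 5 eligible values, up to t = 5, all satisfy the conclusion.
t = 6: t² - 3t + 7 = 25 = 5 × 5, composite.

t = 6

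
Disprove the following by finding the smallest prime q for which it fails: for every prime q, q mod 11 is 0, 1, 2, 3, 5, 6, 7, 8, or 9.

A counterexample is any prime q such that the claim fails; we check each in order.
For q = 2, 3, 5, 7, …, 23, 29, 31 the conclusion holds.
q = 37: 37 mod 11 = 4 — not in {0, 1, 2, 3, 5, 6, 7, 8, 9}.

q = 37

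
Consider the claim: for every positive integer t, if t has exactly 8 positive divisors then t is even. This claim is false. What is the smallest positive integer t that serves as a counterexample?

We need the least positive integer t for which t has exactly 8 positive divisors but t is odd.
The first 12 eligible values, up to t = 104, all satisfy the conclusion.
t = 105: divisors of 105: 1, 3, 5, 7, 15, 21, 35, 105; 105 is odd.
Hence t = 105 is a counterexample.

t = 105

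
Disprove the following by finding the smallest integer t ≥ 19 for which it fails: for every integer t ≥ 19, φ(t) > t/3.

The first 5 eligible values, up to t = 23, all satisfy the conclusion.
t = 24: φ(24) = 8 and 24/3 = 8, so φ(24) ≤ 24/3.
Hence t = 24 is a counterexample.

t = 24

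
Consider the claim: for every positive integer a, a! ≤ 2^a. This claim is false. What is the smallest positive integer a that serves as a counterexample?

a = 4

A counterexample is any positive integer a such that a! > 2^a; we check each in order.
a = 1: a! = 1 and 2^a = 2, so 1 ≤ 2.
a = 2: a! = 2 and 2^a = 4, so 2 ≤ 4.
a = 3: a! = 6 and 2^a = 8, so 6 ≤ 8.
a = 4: a! = 24 and 2^a = 16, so 24 > 16.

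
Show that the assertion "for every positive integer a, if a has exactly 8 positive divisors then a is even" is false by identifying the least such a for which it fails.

a = 105

For a = 24, 30, 40, 42, …, 88, 102, 104 the conclusion holds.
a = 105: divisors of 105: 1, 3, 5, 7, 15, 21, 35, 105; 105 is odd.
Hence a = 105 is a counterexample.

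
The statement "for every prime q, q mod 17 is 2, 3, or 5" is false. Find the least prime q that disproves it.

Check each prime q in order until the claim fails.
For q = 2, 3, 5 the conclusion holds.
q = 7: 7 mod 17 = 7 — not in {2, 3, 5}.
So q = 7 is the smallest counterexample.

q = 7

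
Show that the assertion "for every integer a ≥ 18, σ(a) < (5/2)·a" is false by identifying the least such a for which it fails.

a = 24

We need the least integer a ≥ 18 for which the claim fails.
For a = 18, 19, 20, 21, 22, 23 the conclusion holds.
a = 24: σ(24) = 60; 60 ≥ 60.
So a = 24 is the smallest counterexample.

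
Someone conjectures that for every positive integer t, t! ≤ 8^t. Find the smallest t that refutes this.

Check each positive integer t in order until t! > 8^t.
The first 19 eligible values, up to t = 19, all satisfy the conclusion.
t = 20: t! = 2432902008176640000 and 8^t = 1152921504606846976, so 2432902008176640000 > 1152921504606846976.

t = 20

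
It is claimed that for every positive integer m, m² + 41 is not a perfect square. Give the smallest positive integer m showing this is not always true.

Check each positive integer m in order until m² + 41 is a perfect square.
For m = 1, 2, 3, 4, …, 17, 18, 19 the conclusion holds.
m = 20: 20² + 41 = 441 = 21², a perfect square.

m = 20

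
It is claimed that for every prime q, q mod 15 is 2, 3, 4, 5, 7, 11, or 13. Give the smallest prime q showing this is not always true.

A counterexample is any prime q such that the claim fails; we check each in order.
For q = 2, 3, 5, 7, 11, 13, 17, 19 the conclusion holds.
q = 23: 23 mod 15 = 8 — not in {2, 3, 4, 5, 7, 11, 13}.
Thus q = 23 disproves the claim, and no smaller q works.

q = 23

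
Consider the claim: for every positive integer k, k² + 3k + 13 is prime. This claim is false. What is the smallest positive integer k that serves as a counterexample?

Check each positive integer k in order until k² + 3k + 13 is not prime.
The first 8 eligible values, up to k = 8, all satisfy the conclusion.
k = 9: k² + 3k + 13 = 121 = 11 × 11, composite.
Hence k = 9 is a counterexample.

k = 9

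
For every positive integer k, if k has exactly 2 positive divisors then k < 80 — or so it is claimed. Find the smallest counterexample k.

A counterexample is any positive integer k such that k has exactly 2 positive divisors but the claim fails; we check each in order.
For k = 2, 3, 5, 7, …, 71, 73, 79 the conclusion holds.
k = 83: τ(83) = 2; 83 ≥ 80.
Thus k = 83 disproves the claim, and no smaller k works.

k = 83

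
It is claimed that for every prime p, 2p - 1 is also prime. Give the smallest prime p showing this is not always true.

Check each prime p in order until 2p - 1 is not prime.
p = 2: 2p - 1 = 3, prime.
p = 3: 2p - 1 = 5, prime.
p = 5: 2p - 1 = 9 = 3 × 3, not prime.

p = 5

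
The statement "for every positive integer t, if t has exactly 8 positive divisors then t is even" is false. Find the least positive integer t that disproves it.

We need the least positive integer t for which t has exactly 8 positive divisors but t is odd.
The first 12 eligible values, up to t = 104, all satisfy the conclusion.
t = 105: divisors of 105: 1, 3, 5, 7, 15, 21, 35, 105; 105 is odd.

t = 105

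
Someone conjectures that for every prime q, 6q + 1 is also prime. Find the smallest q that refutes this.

We need the least prime q for which 6q + 1 is not prime.
For q = 2, 3, 5, 7, 11, 13, 17 the conclusion holds.
q = 19: 6q + 1 = 115 = 5 × 23, not prime.
So q = 19 is the smallest counterexample.

q = 19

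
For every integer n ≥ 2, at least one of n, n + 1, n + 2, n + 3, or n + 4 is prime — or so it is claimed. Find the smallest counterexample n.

n = 24

The first 22 eligible values, up to n = 23, all satisfy the conclusion.
n = 24: 24 = 2 × 12; 25 = 5 × 5; 26 = 2 × 13; 27 = 3 × 9; 28 = 2 × 14 — all composite.
Hence n = 24 is a counterexample.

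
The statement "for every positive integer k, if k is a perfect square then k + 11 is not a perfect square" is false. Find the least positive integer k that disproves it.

k = 1: 1 + 11 = 12, not a perfect square.
k = 4: 4 + 11 = 15, not a perfect square.
k = 9: 9 + 11 = 20, not a perfect square.
k = 16: 16 + 11 = 27, not a perfect square.
k = 25: 25 = 5² and 25 + 11 = 36 = 6².
Thus k = 25 disproves the claim, and no smaller k works.

k = 25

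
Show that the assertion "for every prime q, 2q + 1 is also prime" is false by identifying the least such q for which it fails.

Check each prime q in order until 2q + 1 is not prime.
q = 2: 2q + 1 = 5, prime.
q = 3: 2q + 1 = 7, prime.
q = 5: 2q + 1 = 11, prime.
q = 7: 2q + 1 = 15 = 3 × 5, not prime.
Hence q = 7 is a counterexample.

q = 7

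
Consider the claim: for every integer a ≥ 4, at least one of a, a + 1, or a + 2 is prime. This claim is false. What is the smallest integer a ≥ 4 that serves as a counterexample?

a = 8

We need the least integer a ≥ 4 for which a, a + 1, a + 2 are all composite.
The first 4 eligible values, up to a = 7, all satisfy the conclusion.
a = 8: 8 = 2 × 4; 9 = 3 × 3; 10 = 2 × 5 — all composite.
So a = 8 is the smallest counterexample.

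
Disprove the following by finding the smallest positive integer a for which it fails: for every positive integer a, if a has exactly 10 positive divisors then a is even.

The first 9 eligible values, up to a = 368, all satisfy the conclusion.
a = 405: divisors of 405: 10 divisors; 405 is odd.
Hence a = 405 is a counterexample.

a = 405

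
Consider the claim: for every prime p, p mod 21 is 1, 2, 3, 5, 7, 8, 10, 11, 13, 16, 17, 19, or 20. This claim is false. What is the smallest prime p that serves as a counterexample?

p = 67

We need the least prime p for which the claim fails.
For p = 2, 3, 5, 7, …, 53, 59, 61 the conclusion holds.
p = 67: 67 mod 21 = 4 — not in {1, 2, 3, 5, 7, 8, 10, 11, 13, 16, 17, 19, 20}.
So p = 67 is the smallest counterexample.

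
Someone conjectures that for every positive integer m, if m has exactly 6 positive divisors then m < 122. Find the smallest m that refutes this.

m = 124

A counterexample is any positive integer m such that m has exactly 6 positive divisors but the claim fails; we check each in order.
For m = 12, 18, 20, 28, …, 99, 116, 117 the conclusion holds.
m = 124: τ(124) = 6; 124 ≥ 122.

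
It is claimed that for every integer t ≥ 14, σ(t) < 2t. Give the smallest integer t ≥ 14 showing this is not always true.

A counterexample is any integer t ≥ 14 such that the claim fails; we check each in order.
The first 4 eligible values, up to t = 17, all satisfy the conclusion.
t = 18: σ(18) = 39; 39 ≥ 36.

t = 18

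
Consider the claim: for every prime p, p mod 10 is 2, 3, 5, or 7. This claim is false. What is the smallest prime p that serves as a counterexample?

A counterexample is any prime p such that the claim fails; we check each in order.
p = 2: 2 mod 10 = 2.
p = 3: 3 mod 10 = 3.
p = 5: 5 mod 10 = 5.
p = 7: 7 mod 10 = 7.
p = 11: 11 mod 10 = 1 — not in {2, 3, 5, 7}.
Hence p = 11 is a counterexample.

p = 11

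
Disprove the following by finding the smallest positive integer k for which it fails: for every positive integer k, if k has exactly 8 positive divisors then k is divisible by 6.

A counterexample is any positive integer k such that k has exactly 8 positive divisors but k is not divisible by 6; we check each in order.
For k = 24, 30 the conclusion holds.
k = 40: τ(40) = 8; 40 mod 6 = 4.
Hence k = 40 is a counterexample.

k = 40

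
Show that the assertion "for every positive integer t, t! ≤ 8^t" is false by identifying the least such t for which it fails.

Check each positive integer t in order until t! > 8^t.
The first 19 eligible values, up to t = 19, all satisfy the conclusion.
t = 20: t! = 2432902008176640000 and 8^t = 1152921504606846976, so 2432902008176640000 > 1152921504606846976.
Thus t = 20 disproves the claim, and no smaller t works.

t = 20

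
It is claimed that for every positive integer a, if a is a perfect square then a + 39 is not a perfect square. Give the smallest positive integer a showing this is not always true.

a = 25

Check each positive integer a in order until a is a perfect square but a + 39 is a perfect square.
The first 4 eligible values, up to a = 16, all satisfy the conclusion.
a = 25: 25 = 5² and 25 + 39 = 64 = 8².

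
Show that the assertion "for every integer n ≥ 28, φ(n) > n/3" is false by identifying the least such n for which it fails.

n = 30

Check each integer n ≥ 28 in order until the claim fails.
For n = 28, 29 the conclusion holds.
n = 30: φ(30) = 8 and 30/3 = 10, so φ(30) ≤ 30/3.
Thus n = 30 disproves the claim, and no smaller n works.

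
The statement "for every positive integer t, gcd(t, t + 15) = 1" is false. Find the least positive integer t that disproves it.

t = 3

Check each positive integer t in order until gcd(t, t + 15) > 1.
t = 1: gcd(1, 16) = 1.
t = 2: gcd(2, 17) = 1.
t = 3: gcd(3, 18) = 3.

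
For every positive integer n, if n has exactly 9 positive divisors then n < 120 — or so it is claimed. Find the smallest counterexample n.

n = 196

We need the least positive integer n for which n has exactly 9 positive divisors but the claim fails.
n = 36: τ(36) = 9; 36 < 120.
n = 100: τ(100) = 9; 100 < 120.
n = 196: τ(196) = 9; 196 ≥ 120.
Hence n = 196 is a counterexample.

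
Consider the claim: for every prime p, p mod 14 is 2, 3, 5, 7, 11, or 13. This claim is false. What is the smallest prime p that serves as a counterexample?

p = 2: 2 mod 14 = 2.
p = 3: 3 mod 14 = 3.
p = 5: 5 mod 14 = 5.
p = 7: 7 mod 14 = 7.
p = 11: 11 mod 14 = 11.
p = 13: 13 mod 14 = 13.
p = 17: 17 mod 14 = 3.
p = 19: 19 mod 14 = 5.
p = 23: 23 mod 14 = 9 — not in {2, 3, 5, 7, 11, 13}.

p = 23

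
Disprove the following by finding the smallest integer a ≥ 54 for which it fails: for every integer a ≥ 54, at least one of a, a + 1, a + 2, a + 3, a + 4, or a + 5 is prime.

We need the least integer a ≥ 54 for which a, a + 1, a + 2, a + 3, a + 4, a + 5 are all composite.
For a = 54, 55, 56, 57, …, 87, 88, 89 the conclusion holds.
a = 90: 90 = 2 × 45; 91 = 7 × 13; 92 = 2 × 46; 93 = 3 × 31; 94 = 2 × 47; 95 = 5 × 19 — all composite.
So a = 90 is the smallest counterexample.

a = 90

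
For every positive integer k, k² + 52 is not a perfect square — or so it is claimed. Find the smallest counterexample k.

Check each positive integer k in order until k² + 52 is a perfect square.
The first 11 eligible values, up to k = 11, all satisfy the conclusion.
k = 12: 12² + 52 = 196 = 14², a perfect square.

k = 12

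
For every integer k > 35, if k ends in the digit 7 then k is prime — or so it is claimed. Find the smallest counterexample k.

k = 57

A counterexample is any integer k > 35 such that k ends in the digit 7 but k is not prime; we check each in order.
k = 37: 37 ends in 7 and is prime.
k = 47: 47 ends in 7 and is prime.
k = 57: 57 ends in 7; 57 = 3 × 19, composite.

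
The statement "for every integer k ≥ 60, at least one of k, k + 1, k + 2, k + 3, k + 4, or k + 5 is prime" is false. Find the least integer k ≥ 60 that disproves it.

k = 90

We need the least integer k ≥ 60 for which k, k + 1, k + 2, k + 3, k + 4, k + 5 are all composite.
For k = 60, 61, 62, 63, …, 87, 88, 89 the conclusion holds.
k = 90: 90 = 2 × 45; 91 = 7 × 13; 92 = 2 × 46; 93 = 3 × 31; 94 = 2 × 47; 95 = 5 × 19 — all composite.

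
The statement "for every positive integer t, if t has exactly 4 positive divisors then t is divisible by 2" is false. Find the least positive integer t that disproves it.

A counterexample is any positive integer t such that t has exactly 4 positive divisors but t is not divisible by 2; we check each in order.
The first 4 eligible values, up to t = 14, all satisfy the conclusion.
t = 15: τ(15) = 4; 15 mod 2 = 1.
So t = 15 is the smallest counterexample.

t = 15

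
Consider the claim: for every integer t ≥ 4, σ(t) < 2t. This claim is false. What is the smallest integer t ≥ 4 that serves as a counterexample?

t = 4: σ(4) = 7; 7 < 8.
t = 5: σ(5) = 6; 6 < 10.
t = 6: σ(6) = 12; 12 ≥ 12.
Hence t = 6 is a counterexample.

t = 6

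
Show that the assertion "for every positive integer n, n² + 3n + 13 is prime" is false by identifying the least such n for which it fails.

n = 9

The first 8 eligible values, up to n = 8, all satisfy the conclusion.
n = 9: n² + 3n + 13 = 121 = 11 × 11, composite.
Thus n = 9 disproves the claim, and no smaller n works.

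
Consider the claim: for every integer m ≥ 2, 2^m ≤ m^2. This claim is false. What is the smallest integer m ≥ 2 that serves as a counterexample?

A counterexample is any integer m ≥ 2 such that 2^m > m^2; we check each in order.
m = 2: 2^m = 4 and m^2 = 4, so 4 ≤ 4.
m = 3: 2^m = 8 and m^2 = 9, so 8 ≤ 9.
m = 4: 2^m = 16 and m^2 = 16, so 16 ≤ 16.
m = 5: 2^m = 32 and m^2 = 25, so 32 > 25.

m = 5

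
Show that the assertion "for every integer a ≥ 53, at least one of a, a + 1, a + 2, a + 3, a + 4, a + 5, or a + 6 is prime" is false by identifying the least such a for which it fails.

We need the least integer a ≥ 53 for which a, a + 1, a + 2, a + 3, a + 4, a + 5, a + 6 are all composite.
For a = 53, 54, 55, 56, …, 87, 88, 89 the conclusion holds.
a = 90: 90 = 2 × 45; 91 = 7 × 13; 92 = 2 × 46; 93 = 3 × 31; 94 = 2 × 47; 95 = 5 × 19; 96 = 2 × 48 — all composite.

a = 90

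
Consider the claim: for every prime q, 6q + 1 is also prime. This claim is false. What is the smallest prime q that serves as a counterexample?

q = 2: 6q + 1 = 13, prime.
q = 3: 6q + 1 = 19, prime.
q = 5: 6q + 1 = 31, prime.
q = 7: 6q + 1 = 43, prime.
q = 11: 6q + 1 = 67, prime.
q = 13: 6q + 1 = 79, prime.
q = 17: 6q + 1 = 103, prime.
q = 19: 6q + 1 = 115 = 5 × 23, not prime.

q = 19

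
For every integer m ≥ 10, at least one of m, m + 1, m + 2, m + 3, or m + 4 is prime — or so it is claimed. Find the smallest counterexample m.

m = 24

A counterexample is any integer m ≥ 10 such that m, m + 1, m + 2, m + 3, m + 4 are all composite; we check each in order.
For m = 10, 11, 12, 13, …, 21, 22, 23 the conclusion holds.
m = 24: 24 = 2 × 12; 25 = 5 × 5; 26 = 2 × 13; 27 = 3 × 9; 28 = 2 × 14 — all composite.
So m = 24 is the smallest counterexample.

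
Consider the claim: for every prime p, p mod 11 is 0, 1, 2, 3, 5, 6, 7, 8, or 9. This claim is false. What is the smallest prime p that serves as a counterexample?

p = 37

We need the least prime p for which the claim fails.
For p = 2, 3, 5, 7, …, 23, 29, 31 the conclusion holds.
p = 37: 37 mod 11 = 4 — not in {0, 1, 2, 3, 5, 6, 7, 8, 9}.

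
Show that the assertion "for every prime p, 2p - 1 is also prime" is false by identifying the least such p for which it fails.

For p = 2, 3 the conclusion holds.
p = 5: 2p - 1 = 9 = 3 × 3, not prime.
Thus p = 5 disproves the claim, and no smaller p works.

p = 5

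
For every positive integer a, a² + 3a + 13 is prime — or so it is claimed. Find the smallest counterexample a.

We need the least positive integer a for which a² + 3a + 13 is not prime.
The first 8 eligible values, up to a = 8, all satisfy the conclusion.
a = 9: a² + 3a + 13 = 121 = 11 × 11, composite.

a = 9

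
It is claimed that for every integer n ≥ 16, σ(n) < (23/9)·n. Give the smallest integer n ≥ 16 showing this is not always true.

n = 48

For n = 16, 17, 18, 19, …, 45, 46, 47 the conclusion holds.
n = 48: σ(48) = 124; 124 ≥ 368/3.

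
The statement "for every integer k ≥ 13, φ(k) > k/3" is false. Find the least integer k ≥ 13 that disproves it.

We need the least integer k ≥ 13 for which the claim fails.
The first 5 eligible values, up to k = 17, all satisfy the conclusion.
k = 18: φ(18) = 6 and 18/3 = 6, so φ(18) ≤ 18/3.

k = 18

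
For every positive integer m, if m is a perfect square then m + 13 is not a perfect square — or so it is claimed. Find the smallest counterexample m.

Check each positive integer m in order until m is a perfect square but m + 13 is a perfect square.
The first 5 eligible values, up to m = 25, all satisfy the conclusion.
m = 36: 36 = 6² and 36 + 13 = 49 = 7².
Thus m = 36 disproves the claim, and no smaller m works.

m = 36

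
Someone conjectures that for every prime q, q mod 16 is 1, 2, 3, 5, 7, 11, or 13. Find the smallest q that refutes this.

q = 31

We need the least prime q for which the claim fails.
For q = 2, 3, 5, 7, 11, 13, 17, 19, 23, 29 the conclusion holds.
q = 31: 31 mod 16 = 15 — not in {1, 2, 3, 5, 7, 11, 13}.
Hence q = 31 is a counterexample.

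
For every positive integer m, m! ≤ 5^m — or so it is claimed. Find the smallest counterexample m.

m = 12

We need the least positive integer m for which m! > 5^m.
The first 11 eligible values, up to m = 11, all satisfy the conclusion.
m = 12: m! = 479001600 and 5^m = 244140625, so 479001600 > 244140625.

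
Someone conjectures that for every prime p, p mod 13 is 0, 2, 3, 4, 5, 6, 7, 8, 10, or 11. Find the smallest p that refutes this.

p = 53

A counterexample is any prime p such that the claim fails; we check each in order.
For p = 2, 3, 5, 7, …, 41, 43, 47 the conclusion holds.
p = 53: 53 mod 13 = 1 — not in {0, 2, 3, 4, 5, 6, 7, 8, 10, 11}.
Hence p = 53 is a counterexample.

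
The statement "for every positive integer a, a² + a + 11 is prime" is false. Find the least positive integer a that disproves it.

a = 10

A counterexample is any positive integer a such that a² + a + 11 is not prime; we check each in order.
For a = 1, 2, 3, 4, 5, 6, 7, 8, 9 the conclusion holds.
a = 10: a² + a + 11 = 121 = 11 × 11, composite.
Hence a = 10 is a counterexample.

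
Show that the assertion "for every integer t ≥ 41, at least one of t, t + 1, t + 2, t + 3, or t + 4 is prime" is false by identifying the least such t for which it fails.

The first 7 eligible values, up to t = 47, all satisfy the conclusion.
t = 48: 48 = 2 × 24; 49 = 7 × 7; 50 = 2 × 25; 51 = 3 × 17; 52 = 2 × 26 — all composite.
So t = 48 is the smallest counterexample.

t = 48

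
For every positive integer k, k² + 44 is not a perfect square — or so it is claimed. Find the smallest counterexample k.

k = 10

A counterexample is any positive integer k such that k² + 44 is a perfect square; we check each in order.
For k = 1, 2, 3, 4, 5, 6, 7, 8, 9 the conclusion holds.
k = 10: 10² + 44 = 144 = 12², a perfect square.
Thus k = 10 disproves the claim, and no smaller k works.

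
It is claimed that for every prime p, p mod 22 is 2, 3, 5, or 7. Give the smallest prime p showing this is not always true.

We need the least prime p for which the claim fails.
p = 2: 2 mod 22 = 2.
p = 3: 3 mod 22 = 3.
p = 5: 5 mod 22 = 5.
p = 7: 7 mod 22 = 7.
p = 11: 11 mod 22 = 11 — not in {2, 3, 5, 7}.

p = 11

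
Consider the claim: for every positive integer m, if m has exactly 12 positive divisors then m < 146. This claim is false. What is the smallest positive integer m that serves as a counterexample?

m = 150

We need the least positive integer m for which m has exactly 12 positive divisors but the claim fails.
The first 9 eligible values, up to m = 140, all satisfy the conclusion.
m = 150: τ(150) = 12; 150 ≥ 146.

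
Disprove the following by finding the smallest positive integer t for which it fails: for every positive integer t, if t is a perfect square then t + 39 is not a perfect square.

t = 25

For t = 1, 4, 9, 16 the conclusion holds.
t = 25: 25 = 5² and 25 + 39 = 64 = 8².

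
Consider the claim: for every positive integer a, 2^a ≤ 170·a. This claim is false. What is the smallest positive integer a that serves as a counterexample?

a = 11

A counterexample is any positive integer a such that 2^a > 170·a; we check each in order.
For a = 1, 2, 3, 4, 5, 6, 7, 8, 9, 10 the conclusion holds.
a = 11: 2^a = 2048 and 170·a = 1870, so 2048 > 1870.
So a = 11 is the smallest counterexample.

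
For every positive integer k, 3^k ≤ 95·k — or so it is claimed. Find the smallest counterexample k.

k = 6

A counterexample is any positive integer k such that 3^k > 95·k; we check each in order.
k = 1: 3^k = 3 and 95·k = 95, so 3 ≤ 95.
k = 2: 3^k = 9 and 95·k = 190, so 9 ≤ 190.
k = 3: 3^k = 27 and 95·k = 285, so 27 ≤ 285.
k = 4: 3^k = 81 and 95·k = 380, so 81 ≤ 380.
k = 5: 3^k = 243 and 95·k = 475, so 243 ≤ 475.
k = 6: 3^k = 729 and 95·k = 570, so 729 > 570.
So k = 6 is the smallest counterexample.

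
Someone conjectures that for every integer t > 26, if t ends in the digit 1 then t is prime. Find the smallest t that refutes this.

t = 31: 31 ends in 1 and is prime.
t = 41: 41 ends in 1 and is prime.
t = 51: 51 ends in 1; 51 = 3 × 17, composite.
So t = 51 is the smallest counterexample.

t = 51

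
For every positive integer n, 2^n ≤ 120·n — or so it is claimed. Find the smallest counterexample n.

A counterexample is any positive integer n such that 2^n > 120·n; we check each in order.
The first 10 eligible values, up to n = 10, all satisfy the conclusion.
n = 11: 2^n = 2048 and 120·n = 1320, so 2048 > 1320.

n = 11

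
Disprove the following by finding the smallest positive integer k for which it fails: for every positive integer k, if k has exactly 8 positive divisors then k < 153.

k = 154

We need the least positive integer k for which k has exactly 8 positive divisors but the claim fails.
For k = 24, 30, 40, 42, …, 136, 138, 152 the conclusion holds.
k = 154: τ(154) = 8; 154 ≥ 153.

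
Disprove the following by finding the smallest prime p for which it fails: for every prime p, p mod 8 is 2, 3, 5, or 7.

p = 17

We need the least prime p for which the claim fails.
The first 6 eligible values, up to p = 13, all satisfy the conclusion.
p = 17: 17 mod 8 = 1 — not in {2, 3, 5, 7}.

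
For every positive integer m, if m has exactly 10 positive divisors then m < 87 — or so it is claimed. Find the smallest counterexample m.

We need the least positive integer m for which m has exactly 10 positive divisors but the claim fails.
For m = 48, 80 the conclusion holds.
m = 112: τ(112) = 10; 112 ≥ 87.
So m = 112 is the smallest counterexample.

m = 112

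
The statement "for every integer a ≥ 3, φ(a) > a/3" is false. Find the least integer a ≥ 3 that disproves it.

Check each integer a ≥ 3 in order until the claim fails.
a = 3: φ(3) = 2 and 3/3 = 1, so φ(3) > 3/3.
a = 4: φ(4) = 2 and 4/3 = 4/3, so φ(4) > 4/3.
a = 5: φ(5) = 4 and 5/3 = 5/3, so φ(5) > 5/3.
a = 6: φ(6) = 2 and 6/3 = 2, so φ(6) ≤ 6/3.
Hence a = 6 is a counterexample.

a = 6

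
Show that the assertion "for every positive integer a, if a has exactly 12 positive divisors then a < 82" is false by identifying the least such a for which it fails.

a = 84

Check each positive integer a in order until a has exactly 12 positive divisors but the claim fails.
For a = 60, 72 the conclusion holds.
a = 84: τ(84) = 12; 84 ≥ 82.
Thus a = 84 disproves the claim, and no smaller a works.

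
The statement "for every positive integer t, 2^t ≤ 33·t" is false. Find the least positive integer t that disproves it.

We need the least positive integer t for which 2^t > 33·t.
For t = 1, 2, 3, 4, 5, 6, 7, 8 the conclusion holds.
t = 9: 2^t = 512 and 33·t = 297, so 512 > 297.

t = 9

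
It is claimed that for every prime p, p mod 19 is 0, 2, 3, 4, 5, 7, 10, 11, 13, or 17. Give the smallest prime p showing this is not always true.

We need the least prime p for which the claim fails.
For p = 2, 3, 5, 7, 11, 13, 17, 19, 23, 29 the conclusion holds.
p = 31: 31 mod 19 = 12 — not in {0, 2, 3, 4, 5, 7, 10, 11, 13, 17}.

p = 31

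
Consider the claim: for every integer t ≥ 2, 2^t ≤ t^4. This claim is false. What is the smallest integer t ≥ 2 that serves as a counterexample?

t = 17

Check each integer t ≥ 2 in order until 2^t > t^4.
For t = 2, 3, 4, 5, …, 14, 15, 16 the conclusion holds.
t = 17: 2^t = 131072 and t^4 = 83521, so 131072 > 83521.
Thus t = 17 disproves the claim, and no smaller t works.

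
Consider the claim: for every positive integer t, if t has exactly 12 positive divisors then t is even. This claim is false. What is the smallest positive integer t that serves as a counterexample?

t = 315

Check each positive integer t in order until t has exactly 12 positive divisors but t is odd.
For t = 60, 72, 84, 90, …, 294, 306, 308 the conclusion holds.
t = 315: divisors of 315: 12 divisors; 315 is odd.
Hence t = 315 is a counterexample.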